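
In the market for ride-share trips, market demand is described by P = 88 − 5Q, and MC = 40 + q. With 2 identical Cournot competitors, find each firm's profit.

Cournot with 2 identical firms: the symmetric best-response condition is 88 − 15q = 40 + q. Each firm produces q = 3, total output Q = 6, price P = 58.
Each firm's profit = 58·3 − (40·3 + ½·1·3²) = 49.5.

π_i = 49.5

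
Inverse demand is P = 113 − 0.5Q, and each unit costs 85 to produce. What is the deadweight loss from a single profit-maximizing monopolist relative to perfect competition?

DWL = 196

Perfect competition: P = MC = 85, so 113 − 0.5Q = 85 and Q = 56.
The monopolist equates marginal revenue to marginal cost: 113 − Q = 85, so Q = 28. From demand, P = 99.
DWL is the triangle between Q = 28 and Q = 56: ½·(56 − 28)·(99 − 85) = 196.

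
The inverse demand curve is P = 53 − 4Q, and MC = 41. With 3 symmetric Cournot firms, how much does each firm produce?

With 3 symmetric Cournot firms, each firm's FOC gives 53 − 16q = 41, so q = 0.75, Q = 3·0.75 = 2.25, and P = 44.

q_i = 0.75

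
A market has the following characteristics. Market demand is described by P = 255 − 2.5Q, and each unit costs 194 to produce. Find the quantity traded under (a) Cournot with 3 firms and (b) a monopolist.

With 3 symmetric Cournot firms, each firm's FOC gives 255 − 10q = 194, so q = 6.1, Q = 3·6.1 = 18.3, and P = 209.25.
Monopoly sets MR = MC: 255 − 5Q = 194 ⇒ Q = 12.2, P = 255 − 2.5·12.2 = 224.5.

Cournot: Q = 18.3; Monopoly: Q = 12.2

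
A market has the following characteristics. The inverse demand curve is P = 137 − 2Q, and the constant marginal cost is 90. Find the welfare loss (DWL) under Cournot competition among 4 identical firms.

Under competition P = MC = 90, so Q = (137 − 90)/2 = 23.5.
Cournot with 4 identical firms: the symmetric best-response condition is 137 − 10q = 90. Each firm produces q = 4.7, total output Q = 18.8, price P = 99.4.
DWL is the triangle between Q = 18.8 and Q = 23.5: ½·(23.5 − 18.8)·(99.4 − 90) = 22.09.

DWL = 22.09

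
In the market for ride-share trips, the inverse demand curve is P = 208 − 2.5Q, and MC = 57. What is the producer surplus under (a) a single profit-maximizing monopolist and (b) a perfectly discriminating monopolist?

Monopoly sets MR = MC: 208 − 5Q = 57 ⇒ Q = 30.2, P = 208 − 2.5·30.2 = 132.5.
PS = (132.5 − 57)·30.2 = 2280.1.
Under first-degree price discrimination the firm charges each unit its demand price and produces up to where P = MC, i.e. Q = 60.4. Consumer surplus is zero; producer surplus equals total surplus.
PS = ½·(208 − 57)·60.4 = 4560.2.

Monopoly: PS = 2280.1; Perfect PD: PS = 4560.2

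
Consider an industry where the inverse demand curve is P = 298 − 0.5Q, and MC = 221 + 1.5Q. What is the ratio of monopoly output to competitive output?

Monopoly sets MR = MC: 298 − Q = 221 + 1.5Q ⇒ Q = 30.8, P = 298 − 0.5·30.8 = 282.6.
Competitive equilibrium sets price equal to marginal cost: 298 − 0.5Q = 221 + 1.5Q, so Q = 38.5 and P = 278.75.
Ratio Q_m/Q_c = 30.8/38.5 = 0.8.

Q_m/Q_c = 0.8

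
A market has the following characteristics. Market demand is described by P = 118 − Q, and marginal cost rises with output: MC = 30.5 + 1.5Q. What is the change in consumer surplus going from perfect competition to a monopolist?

Competitive equilibrium sets price equal to marginal cost: 118 − Q = 30.5 + 1.5Q, so Q = 35 and P = 83.
CS = ½·(118 − 83)·35 = 612.5.
A monopolist chooses Q where MR = MC. MR = 118 − 2Q; setting this equal to 30.5 + 1.5Q gives Q = 25 and P = 93.
CS = ½·(118 − 93)·25 = 312.5.
Change in consumer surplus: 312.5 − 612.5 = −300.

CS falls by 300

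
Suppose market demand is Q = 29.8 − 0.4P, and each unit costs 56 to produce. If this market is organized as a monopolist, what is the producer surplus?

PS = 34.225

Inverting demand: P = 74.5 − 2.5Q.
A monopolist chooses Q where MR = MC. MR = 74.5 − 5Q; setting this equal to 56 gives Q = 3.7 and P = 65.25.
PS = (65.25 − 56)·3.7 = 34.225.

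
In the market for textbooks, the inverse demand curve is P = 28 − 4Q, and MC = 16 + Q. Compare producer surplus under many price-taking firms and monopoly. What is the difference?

Under competition P = MC: 28 − 4Q = 16 + Q ⇒ Q = 2.4, P = 18.4.
PS = P·Q − VC(Q) = 18.4·2.4 − (16·2.4 + ½·1·2.4²) = 2.88.
A monopolist chooses Q where MR = MC. MR = 28 − 8Q; setting this equal to 16 + Q gives Q = 4/3 and P = 68/3.
PS = P·Q − VC(Q) = 68/3·4/3 − (16·4/3 + ½·1·(4/3)²) = 8.
Change in producer surplus: 8 − 2.88 = 5.12.

PS rises by 5.12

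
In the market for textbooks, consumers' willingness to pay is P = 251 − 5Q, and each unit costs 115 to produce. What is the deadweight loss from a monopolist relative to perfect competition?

Under competition P = MC = 115, so Q = (251 − 115)/5 = 27.2.
The monopolist equates marginal revenue to marginal cost: 251 − 10Q = 115, so Q = 13.6. From demand, P = 183.
DWL is the triangle between Q = 13.6 and Q = 27.2: ½·(27.2 − 13.6)·(183 − 115) = 462.4.

DWL = 462.4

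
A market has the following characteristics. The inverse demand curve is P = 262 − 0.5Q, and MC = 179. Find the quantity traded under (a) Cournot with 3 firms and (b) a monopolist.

In a 3-firm Cournot equilibrium, symmetry and the first-order condition give q = (262 − 179)/(2) = 41.5. So Q = 124.5 and P = 199.75.
A monopolist chooses Q where MR = MC. MR = 262 − Q; setting this equal to 179 gives Q = 83 and P = 220.5.

Cournot: Q = 124.5; Monopoly: Q = 83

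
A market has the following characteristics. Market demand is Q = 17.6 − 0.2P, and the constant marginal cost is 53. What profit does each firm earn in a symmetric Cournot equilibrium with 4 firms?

Inverting demand: P = 88 − 5Q.
With 4 symmetric Cournot firms, each firm's FOC gives 88 − 25q = 53, so q = 1.4, Q = 4·1.4 = 5.6, and P = 60.
Each firm's profit = (60 − 53)·1.4 = 9.8.

π_i = 9.8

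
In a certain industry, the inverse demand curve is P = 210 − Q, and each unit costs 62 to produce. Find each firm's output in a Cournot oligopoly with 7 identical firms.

q_i = 18.5

Cournot with 7 identical firms: the symmetric best-response condition is 210 − 8q = 62. Each firm produces q = 18.5, total output Q = 129.5, price P = 80.5.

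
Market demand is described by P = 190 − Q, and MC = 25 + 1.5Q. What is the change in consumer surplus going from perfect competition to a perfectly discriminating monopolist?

Under competition P = MC: 190 − Q = 25 + 1.5Q ⇒ Q = 66, P = 124.
CS = ½·(190 − 124)·66 = 2178.
A perfectly discriminating monopolist sells every unit with P(Q) ≥ MC(Q), so output equals the competitive quantity Q = 66. Each buyer pays their reservation price, so CS = 0 and the firm captures all surplus.
CS = 0.
Change in consumer surplus: 0 − 2178 = −2178.

CS falls by 2178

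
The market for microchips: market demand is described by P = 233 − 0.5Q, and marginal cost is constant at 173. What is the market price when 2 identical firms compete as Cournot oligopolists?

With 2 symmetric Cournot firms, each firm's FOC gives 233 − 1.5q = 173, so q = 40, Q = 2·40 = 80, and P = 193.

P = 193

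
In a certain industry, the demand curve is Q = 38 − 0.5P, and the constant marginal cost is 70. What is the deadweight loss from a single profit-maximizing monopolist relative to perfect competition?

DWL = 2.25

Inverting demand: P = 76 − 2Q.
Competitive firms price at marginal cost: P = 70, giving Q = 3.
The monopolist equates marginal revenue to marginal cost: 76 − 4Q = 70, so Q = 1.5. From demand, P = 73.
DWL is the triangle between Q = 1.5 and Q = 3: ½·(3 − 1.5)·(73 − 70) = 2.25.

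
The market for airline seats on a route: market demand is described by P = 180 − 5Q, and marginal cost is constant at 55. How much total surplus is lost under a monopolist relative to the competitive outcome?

Perfect competition: P = MC = 55, so 180 − 5Q = 55 and Q = 25.
A monopolist chooses Q where MR = MC. MR = 180 − 10Q; setting this equal to 55 gives Q = 12.5 and P = 117.5.
DWL is the triangle between Q = 12.5 and Q = 25: ½·(25 − 12.5)·(117.5 − 55) = 390.625.

DWL = 390.625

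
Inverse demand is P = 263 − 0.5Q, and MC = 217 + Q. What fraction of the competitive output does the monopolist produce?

Q_m/Q_c = 0.75

The monopolist equates marginal revenue to marginal cost: 263 − Q = 217 + Q, so Q = 23. From demand, P = 251.5.
Competitive equilibrium sets price equal to marginal cost: 263 − 0.5Q = 217 + Q, so Q = 92/3 and P = 743/3.
Ratio Q_m/Q_c = 23/(92/3) = 0.75.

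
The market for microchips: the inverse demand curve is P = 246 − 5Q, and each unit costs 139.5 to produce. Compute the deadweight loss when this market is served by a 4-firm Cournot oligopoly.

DWL = 45.369

Competitive firms price at marginal cost: P = 139.5, giving Q = 21.3.
In a 4-firm Cournot equilibrium, symmetry and the first-order condition give q = (246 − 139.5)/(25) = 4.26. So Q = 17.04 and P = 160.8.
DWL is the triangle between Q = 17.04 and Q = 21.3: ½·(21.3 − 17.04)·(160.8 − 139.5) = 45.369.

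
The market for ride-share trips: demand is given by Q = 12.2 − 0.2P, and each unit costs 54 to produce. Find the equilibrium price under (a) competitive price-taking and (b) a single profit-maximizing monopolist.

Inverting demand: P = 61 − 5Q.
Under competition P = MC = 54, so Q = (61 − 54)/5 = 1.4.
The monopolist equates marginal revenue to marginal cost: 61 − 10Q = 54, so Q = 0.7. From demand, P = 57.5.

Competition: P = 54; Monopoly: P = 57.5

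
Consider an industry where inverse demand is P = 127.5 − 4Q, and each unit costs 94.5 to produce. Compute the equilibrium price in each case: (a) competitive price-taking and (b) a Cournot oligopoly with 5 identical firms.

Competition: P = 94.5; Cournot: P = 100

Perfect competition: P = MC = 94.5, so 127.5 − 4Q = 94.5 and Q = 8.25.
Cournot with 5 identical firms: the symmetric best-response condition is 127.5 − 24q = 94.5. Each firm produces q = 1.375, total output Q = 6.875, price P = 100.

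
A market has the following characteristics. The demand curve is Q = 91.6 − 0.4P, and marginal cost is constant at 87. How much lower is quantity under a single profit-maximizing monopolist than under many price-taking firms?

Inverting demand: P = 229 − 2.5Q.
Under competition P = MC = 87, so Q = (229 − 87)/2.5 = 56.8.
Monopoly sets MR = MC: 229 − 5Q = 87 ⇒ Q = 28.4, P = 229 − 2.5·28.4 = 158.
Change in quantity: 28.4 − 56.8 = −28.4.

Quantity falls by 28.4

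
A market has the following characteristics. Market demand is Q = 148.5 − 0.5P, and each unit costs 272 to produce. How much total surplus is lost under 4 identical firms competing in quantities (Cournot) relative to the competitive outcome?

DWL = 6.25

Inverting demand: P = 297 − 2Q.
Perfect competition: P = MC = 272, so 297 − 2Q = 272 and Q = 12.5.
With 4 symmetric Cournot firms, each firm's FOC gives 297 − 10q = 272, so q = 2.5, Q = 4·2.5 = 10, and P = 277.
DWL is the triangle between Q = 10 and Q = 12.5: ½·(12.5 − 10)·(277 − 272) = 6.25.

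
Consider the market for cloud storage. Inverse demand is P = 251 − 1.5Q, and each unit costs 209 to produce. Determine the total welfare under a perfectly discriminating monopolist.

TS = 588

Under first-degree price discrimination the firm charges each unit its demand price and produces up to where P = MC, i.e. Q = 28. Consumer surplus is zero; producer surplus equals total surplus.
TS = 588 (equal to competitive TS).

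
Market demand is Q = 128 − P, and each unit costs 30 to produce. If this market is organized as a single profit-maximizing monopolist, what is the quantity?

Q = 49

Inverting demand: P = 128 − Q.
Monopoly sets MR = MC: 128 − 2Q = 30 ⇒ Q = 49, P = 128 − 49 = 79.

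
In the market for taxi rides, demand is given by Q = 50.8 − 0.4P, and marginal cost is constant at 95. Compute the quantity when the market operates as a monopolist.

Q = 6.4

Inverting demand: P = 127 − 2.5Q.
A monopolist chooses Q where MR = MC. MR = 127 − 5Q; setting this equal to 95 gives Q = 6.4 and P = 111.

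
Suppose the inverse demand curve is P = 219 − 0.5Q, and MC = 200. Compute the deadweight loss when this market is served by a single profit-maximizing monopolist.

DWL = 90.25

Under competition P = MC = 200, so Q = (219 − 200)/0.5 = 38.
Monopoly sets MR = MC: 219 − Q = 200 ⇒ Q = 19, P = 219 − 0.5·19 = 209.5.
DWL is the triangle between Q = 19 and Q = 38: ½·(38 − 19)·(209.5 − 200) = 90.25.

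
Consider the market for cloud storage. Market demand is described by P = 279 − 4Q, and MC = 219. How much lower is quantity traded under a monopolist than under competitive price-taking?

Perfect competition: P = MC = 219, so 279 − 4Q = 219 and Q = 15.
The monopolist equates marginal revenue to marginal cost: 279 − 8Q = 219, so Q = 7.5. From demand, P = 249.
Change in quantity traded: 7.5 − 15 = −7.5.

Quantity traded falls by 7.5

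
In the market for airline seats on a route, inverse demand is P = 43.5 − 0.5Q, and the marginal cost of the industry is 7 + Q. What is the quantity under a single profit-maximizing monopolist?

The monopolist equates marginal revenue to marginal cost: 43.5 − Q = 7 + Q, so Q = 18.25. From demand, P = 34.375.

Q = 18.25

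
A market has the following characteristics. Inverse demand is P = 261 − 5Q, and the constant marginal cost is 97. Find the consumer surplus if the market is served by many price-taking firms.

CS = 2689.6

Under competition P = MC = 97, so Q = (261 − 97)/5 = 32.8.
CS = ½·(261 − 97)·32.8 = 2689.6.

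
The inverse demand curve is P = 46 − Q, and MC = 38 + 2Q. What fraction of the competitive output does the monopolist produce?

Q_m/Q_c = 0.75

Monopoly sets MR = MC: 46 − 2Q = 38 + 2Q ⇒ Q = 2, P = 46 − 2 = 44.
Under competition P = MC: 46 − Q = 38 + 2Q ⇒ Q = 8/3, P = 130/3.
Ratio Q_m/Q_c = 2/(8/3) = 0.75.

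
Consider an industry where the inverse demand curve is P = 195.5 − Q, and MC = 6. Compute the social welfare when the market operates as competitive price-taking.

TS = 17955.125

Perfect competition: P = MC = 6, so 195.5 − Q = 6 and Q = 189.5.
CS = ½·(195.5 − 6)·189.5 = 17955.125; PS = (6 − 6)·189.5 = 0; TS = 17955.125.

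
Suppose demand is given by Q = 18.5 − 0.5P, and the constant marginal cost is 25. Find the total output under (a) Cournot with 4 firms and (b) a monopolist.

Inverting demand: P = 37 − 2Q.
Cournot with 4 identical firms: the symmetric best-response condition is 37 − 10q = 25. Each firm produces q = 1.2, total output Q = 4.8, price P = 27.4.
Monopoly sets MR = MC: 37 − 4Q = 25 ⇒ Q = 3, P = 37 − 2·3 = 31.

Cournot: Q = 4.8; Monopoly: Q = 3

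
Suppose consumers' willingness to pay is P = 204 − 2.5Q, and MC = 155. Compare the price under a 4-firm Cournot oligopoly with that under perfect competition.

Cournot: P = 164.8; Competition: P = 155

In a 4-firm Cournot equilibrium, symmetry and the first-order condition give q = (204 − 155)/(12.5) = 3.92. So Q = 15.68 and P = 164.8.
Competitive firms price at marginal cost: P = 155, giving Q = 19.6.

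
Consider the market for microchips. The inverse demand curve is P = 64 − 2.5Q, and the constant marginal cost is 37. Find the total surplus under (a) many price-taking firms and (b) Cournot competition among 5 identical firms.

Perfect competition: P = MC = 37, so 64 − 2.5Q = 37 and Q = 10.8.
CS = ½·(64 − 37)·10.8 = 145.8; PS = (37 − 37)·10.8 = 0; TS = 145.8.
Cournot with 5 identical firms: the symmetric best-response condition is 64 − 15q = 37. Each firm produces q = 1.8, total output Q = 9, price P = 41.5.
CS = ½·(64 − 41.5)·9 = 101.25; PS = (41.5 − 37)·9 = 40.5; TS = 141.75.

Competition: TS = 145.8; Cournot: TS = 141.75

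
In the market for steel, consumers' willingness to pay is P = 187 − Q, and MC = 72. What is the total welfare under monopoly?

TS = 4959.375

The monopolist equates marginal revenue to marginal cost: 187 − 2Q = 72, so Q = 57.5. From demand, P = 129.5.
CS = ½·(187 − 129.5)·57.5 = 1653.125; PS = (129.5 − 72)·57.5 = 3306.25; TS = 4959.375.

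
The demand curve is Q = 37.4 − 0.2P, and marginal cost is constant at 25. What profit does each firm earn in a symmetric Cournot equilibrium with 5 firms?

π_i = 145.8

Inverting demand: P = 187 − 5Q.
With 5 symmetric Cournot firms, each firm's FOC gives 187 − 30q = 25, so q = 5.4, Q = 5·5.4 = 27, and P = 52.
Each firm's profit = (52 − 25)·5.4 = 145.8.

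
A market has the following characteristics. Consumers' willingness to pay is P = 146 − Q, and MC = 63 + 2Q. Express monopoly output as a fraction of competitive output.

Q_m/Q_c = 0.75

Monopoly sets MR = MC: 146 − 2Q = 63 + 2Q ⇒ Q = 20.75, P = 146 − 20.75 = 125.25.
Under competition P = MC: 146 − Q = 63 + 2Q ⇒ Q = 83/3, P = 355/3.
Ratio Q_m/Q_c = 20.75/(83/3) = 0.75.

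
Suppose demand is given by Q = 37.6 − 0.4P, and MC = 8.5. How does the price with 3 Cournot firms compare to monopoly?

Cournot: P = 29.875; Monopoly: P = 51.25

Inverting demand: P = 94 − 2.5Q.
With 3 symmetric Cournot firms, each firm's FOC gives 94 − 10q = 8.5, so q = 8.55, Q = 3·8.55 = 25.65, and P = 29.875.
The monopolist equates marginal revenue to marginal cost: 94 − 5Q = 8.5, so Q = 17.1. From demand, P = 51.25.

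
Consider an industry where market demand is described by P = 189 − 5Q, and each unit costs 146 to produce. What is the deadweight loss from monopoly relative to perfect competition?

DWL = 46.225

Competitive firms price at marginal cost: P = 146, giving Q = 8.6.
Monopoly sets MR = MC: 189 − 10Q = 146 ⇒ Q = 4.3, P = 189 − 5·4.3 = 167.5.
DWL is the triangle between Q = 4.3 and Q = 8.6: ½·(8.6 − 4.3)·(167.5 − 146) = 46.225.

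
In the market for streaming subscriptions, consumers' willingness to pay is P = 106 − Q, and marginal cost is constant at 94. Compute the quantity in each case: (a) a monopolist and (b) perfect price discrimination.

A monopolist chooses Q where MR = MC. MR = 106 − 2Q; setting this equal to 94 gives Q = 6 and P = 100.
A perfectly discriminating monopolist sells every unit with P(Q) ≥ MC(Q), so output equals the competitive quantity Q = 12. Each buyer pays their reservation price, so CS = 0 and the firm captures all surplus.

Monopoly: Q = 6; Perfect PD: Q = 12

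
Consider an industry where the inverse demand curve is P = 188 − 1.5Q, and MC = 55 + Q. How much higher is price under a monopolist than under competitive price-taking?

Price rises by 29.925

Competitive equilibrium sets price equal to marginal cost: 188 − 1.5Q = 55 + Q, so Q = 53.2 and P = 108.2.
A monopolist chooses Q where MR = MC. MR = 188 − 3Q; setting this equal to 55 + Q gives Q = 33.25 and P = 138.125.
Change in price: 138.125 − 108.2 = 29.925.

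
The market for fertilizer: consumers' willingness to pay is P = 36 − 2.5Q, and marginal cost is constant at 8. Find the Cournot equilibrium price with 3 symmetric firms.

With 3 symmetric Cournot firms, each firm's FOC gives 36 − 10q = 8, so q = 2.8, Q = 3·2.8 = 8.4, and P = 15.

P = 15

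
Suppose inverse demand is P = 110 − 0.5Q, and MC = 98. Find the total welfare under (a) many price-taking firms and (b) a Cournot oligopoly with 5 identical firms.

Competition: TS = 144; Cournot: TS = 140

Perfect competition: P = MC = 98, so 110 − 0.5Q = 98 and Q = 24.
CS = ½·(110 − 98)·24 = 144; PS = (98 − 98)·24 = 0; TS = 144.
In a 5-firm Cournot equilibrium, symmetry and the first-order condition give q = (110 − 98)/(3) = 4. So Q = 20 and P = 100.
CS = ½·(110 − 100)·20 = 100; PS = (100 − 98)·20 = 40; TS = 140.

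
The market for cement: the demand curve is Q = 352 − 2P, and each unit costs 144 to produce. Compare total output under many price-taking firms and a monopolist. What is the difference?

Total output falls by 32

Inverting demand: P = 176 − 0.5Q.
Perfect competition: P = MC = 144, so 176 − 0.5Q = 144 and Q = 64.
The monopolist equates marginal revenue to marginal cost: 176 − Q = 144, so Q = 32. From demand, P = 160.
Change in total output: 32 − 64 = −32.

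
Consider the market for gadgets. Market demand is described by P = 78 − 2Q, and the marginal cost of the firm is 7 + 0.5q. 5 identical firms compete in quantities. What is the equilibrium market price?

P = 21.2

Cournot with 5 identical firms: the symmetric best-response condition is 78 − 12q = 7 + 0.5q. Each firm produces q = 5.68, total output Q = 28.4, price P = 21.2.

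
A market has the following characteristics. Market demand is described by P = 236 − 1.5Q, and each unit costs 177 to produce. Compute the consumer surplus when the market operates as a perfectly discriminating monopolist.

CS = 0

Under first-degree price discrimination the firm charges each unit its demand price and produces up to where P = MC, i.e. Q = 118/3. Consumer surplus is zero; producer surplus equals total surplus.
CS = 0.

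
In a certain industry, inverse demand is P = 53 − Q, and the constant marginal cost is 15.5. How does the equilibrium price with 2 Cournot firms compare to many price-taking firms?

Cournot: P = 28; Competition: P = 15.5

Cournot with 2 identical firms: the symmetric best-response condition is 53 − 3q = 15.5. Each firm produces q = 12.5, total output Q = 25, price P = 28.
Under competition P = MC = 15.5, so Q = (53 − 15.5)/1 = 37.5.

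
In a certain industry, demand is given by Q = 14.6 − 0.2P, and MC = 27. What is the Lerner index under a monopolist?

Inverting demand: P = 73 − 5Q.
A monopolist chooses Q where MR = MC. MR = 73 − 10Q; setting this equal to 27 gives Q = 4.6 and P = 50.
Lerner index = (P − MC)/P = (50 − 27)/50 = 0.46.

Lerner index = 0.46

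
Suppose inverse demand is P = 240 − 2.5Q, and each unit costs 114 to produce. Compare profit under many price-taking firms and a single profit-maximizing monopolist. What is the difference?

π rises by 1587.6

Under competition P = MC = 114, so Q = (240 − 114)/2.5 = 50.4.
Profit = (114 − 114)·50.4 = 0.
Monopoly sets MR = MC: 240 − 5Q = 114 ⇒ Q = 25.2, P = 240 − 2.5·25.2 = 177.
Profit = (177 − 114)·25.2 = 1587.6.
Change in profit: 1587.6 − 0 = 1587.6.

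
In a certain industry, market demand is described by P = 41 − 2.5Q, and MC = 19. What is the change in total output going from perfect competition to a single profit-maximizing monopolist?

Q falls by 4.4

Competitive firms price at marginal cost: P = 19, giving Q = 8.8.
A monopolist chooses Q where MR = MC. MR = 41 − 5Q; setting this equal to 19 gives Q = 4.4 and P = 30.
Change in total output: 4.4 − 8.8 = −4.4.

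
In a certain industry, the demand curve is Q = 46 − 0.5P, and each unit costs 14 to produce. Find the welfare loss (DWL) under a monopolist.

Inverting demand: P = 92 − 2Q.
Perfect competition: P = MC = 14, so 92 − 2Q = 14 and Q = 39.
The monopolist equates marginal revenue to marginal cost: 92 − 4Q = 14, so Q = 19.5. From demand, P = 53.
DWL is the triangle between Q = 19.5 and Q = 39: ½·(39 − 19.5)·(53 − 14) = 380.25.

DWL = 380.25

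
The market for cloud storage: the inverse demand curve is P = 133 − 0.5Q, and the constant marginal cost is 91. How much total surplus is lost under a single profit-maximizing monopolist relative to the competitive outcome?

Under competition P = MC = 91, so Q = (133 − 91)/0.5 = 84.
The monopolist equates marginal revenue to marginal cost: 133 − Q = 91, so Q = 42. From demand, P = 112.
DWL is the triangle between Q = 42 and Q = 84: ½·(84 − 42)·(112 − 91) = 441.

DWL = 441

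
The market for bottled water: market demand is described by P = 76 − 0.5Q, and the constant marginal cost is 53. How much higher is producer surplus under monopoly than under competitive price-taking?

Producer surplus rises by 264.5

Competitive firms price at marginal cost: P = 53, giving Q = 46.
PS = (53 − 53)·46 = 0.
A monopolist chooses Q where MR = MC. MR = 76 − Q; setting this equal to 53 gives Q = 23 and P = 64.5.
PS = (64.5 − 53)·23 = 264.5.
Change in producer surplus: 264.5 − 0 = 264.5.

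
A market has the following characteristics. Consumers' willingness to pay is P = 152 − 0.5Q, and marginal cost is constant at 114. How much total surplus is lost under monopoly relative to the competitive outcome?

Perfect competition: P = MC = 114, so 152 − 0.5Q = 114 and Q = 76.
The monopolist equates marginal revenue to marginal cost: 152 − Q = 114, so Q = 38. From demand, P = 133.
DWL is the triangle between Q = 38 and Q = 76: ½·(76 − 38)·(133 − 114) = 361.

DWL = 361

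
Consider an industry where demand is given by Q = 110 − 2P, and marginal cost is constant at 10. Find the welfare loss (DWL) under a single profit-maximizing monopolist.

Inverting demand: P = 55 − 0.5Q.
Perfect competition: P = MC = 10, so 55 − 0.5Q = 10 and Q = 90.
Monopoly sets MR = MC: 55 − Q = 10 ⇒ Q = 45, P = 55 − 0.5·45 = 32.5.
DWL is the triangle between Q = 45 and Q = 90: ½·(90 − 45)·(32.5 − 10) = 506.25.

DWL = 506.25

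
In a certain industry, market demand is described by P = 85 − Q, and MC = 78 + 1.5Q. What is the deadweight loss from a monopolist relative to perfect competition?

Under competition P = MC: 85 − Q = 78 + 1.5Q ⇒ Q = 2.8, P = 82.2.
A monopolist chooses Q where MR = MC. MR = 85 − 2Q; setting this equal to 78 + 1.5Q gives Q = 2 and P = 83.
CS = ½·(85 − 82.2)·2.8 = 3.92; PS = (82.2·2.8 − 78·2.8 − ½·1.5·2.8²) = 5.88; TS = 9.8.
CS = ½·(85 − 83)·2 = 2; PS = (83·2 − 78·2 − ½·1.5·2²) = 7; TS = 9.
DWL = 9.8 − 9 = 0.8.

DWL = 0.8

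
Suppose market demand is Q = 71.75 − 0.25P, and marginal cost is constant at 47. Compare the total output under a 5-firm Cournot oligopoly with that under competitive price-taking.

Inverting demand: P = 287 − 4Q.
Cournot with 5 identical firms: the symmetric best-response condition is 287 − 24q = 47. Each firm produces q = 10, total output Q = 50, price P = 87.
Perfect competition: P = MC = 47, so 287 − 4Q = 47 and Q = 60.

Cournot: Q = 50; Competition: Q = 60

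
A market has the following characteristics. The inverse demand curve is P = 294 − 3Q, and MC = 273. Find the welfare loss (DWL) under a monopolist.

DWL = 18.375

Under competition P = MC = 273, so Q = (294 − 273)/3 = 7.
The monopolist equates marginal revenue to marginal cost: 294 − 6Q = 273, so Q = 3.5. From demand, P = 283.5.
DWL is the triangle between Q = 3.5 and Q = 7: ½·(7 − 3.5)·(283.5 − 273) = 18.375.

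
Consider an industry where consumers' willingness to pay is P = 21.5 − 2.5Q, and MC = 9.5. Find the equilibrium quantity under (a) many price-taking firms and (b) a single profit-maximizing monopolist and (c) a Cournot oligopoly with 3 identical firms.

Perfect competition: P = MC = 9.5, so 21.5 − 2.5Q = 9.5 and Q = 4.8.
A monopolist chooses Q where MR = MC. MR = 21.5 − 5Q; setting this equal to 9.5 gives Q = 2.4 and P = 15.5.
Cournot with 3 identical firms: the symmetric best-response condition is 21.5 − 10q = 9.5. Each firm produces q = 1.2, total output Q = 3.6, price P = 12.5.

Competition: Q = 4.8; Monopoly: Q = 2.4; Cournot: Q = 3.6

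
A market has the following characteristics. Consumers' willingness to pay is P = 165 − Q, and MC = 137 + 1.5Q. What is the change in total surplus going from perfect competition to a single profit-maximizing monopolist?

Competitive equilibrium sets price equal to marginal cost: 165 − Q = 137 + 1.5Q, so Q = 11.2 and P = 153.8.
CS = ½·(165 − 153.8)·11.2 = 62.72; PS = (153.8·11.2 − 137·11.2 − ½·1.5·11.2²) = 94.08; TS = 156.8.
A monopolist chooses Q where MR = MC. MR = 165 − 2Q; setting this equal to 137 + 1.5Q gives Q = 8 and P = 157.
CS = ½·(165 − 157)·8 = 32; PS = (157·8 − 137·8 − ½·1.5·8²) = 112; TS = 144.
Change in total surplus: 144 − 156.8 = −12.8.

Total surplus falls by 12.8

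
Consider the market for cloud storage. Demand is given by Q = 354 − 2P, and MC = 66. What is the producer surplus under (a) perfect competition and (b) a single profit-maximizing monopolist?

Competition: PS = 0; Monopoly: PS = 6160.5

Inverting demand: P = 177 − 0.5Q.
Perfect competition: P = MC = 66, so 177 − 0.5Q = 66 and Q = 222.
PS = (66 − 66)·222 = 0.
A monopolist chooses Q where MR = MC. MR = 177 − Q; setting this equal to 66 gives Q = 111 and P = 121.5.
PS = (121.5 − 66)·111 = 6160.5.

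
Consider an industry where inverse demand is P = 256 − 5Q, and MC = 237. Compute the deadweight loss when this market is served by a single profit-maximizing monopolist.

DWL = 9.025

Perfect competition: P = MC = 237, so 256 − 5Q = 237 and Q = 3.8.
Monopoly sets MR = MC: 256 − 10Q = 237 ⇒ Q = 1.9, P = 256 − 5·1.9 = 246.5.
DWL is the triangle between Q = 1.9 and Q = 3.8: ½·(3.8 − 1.9)·(246.5 − 237) = 9.025.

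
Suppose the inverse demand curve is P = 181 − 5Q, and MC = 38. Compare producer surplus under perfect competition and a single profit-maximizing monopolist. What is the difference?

Perfect competition: P = MC = 38, so 181 − 5Q = 38 and Q = 28.6.
PS = (38 − 38)·28.6 = 0.
A monopolist chooses Q where MR = MC. MR = 181 − 10Q; setting this equal to 38 gives Q = 14.3 and P = 109.5.
PS = (109.5 − 38)·14.3 = 1022.45.
Change in producer surplus: 1022.45 − 0 = 1022.45.

Producer surplus rises by 1022.45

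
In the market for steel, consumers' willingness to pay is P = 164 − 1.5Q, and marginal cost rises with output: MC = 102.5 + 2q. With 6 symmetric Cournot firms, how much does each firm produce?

With 6 symmetric Cournot firms, each firm's FOC gives 164 − 10.5q = 102.5 + 2q, so q = 4.92, Q = 6·4.92 = 29.52, and P = 119.72.

q_i = 4.92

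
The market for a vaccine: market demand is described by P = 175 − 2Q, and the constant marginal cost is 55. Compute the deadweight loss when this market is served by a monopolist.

DWL = 900

Under competition P = MC = 55, so Q = (175 − 55)/2 = 60.
Monopoly sets MR = MC: 175 − 4Q = 55 ⇒ Q = 30, P = 175 − 2·30 = 115.
DWL is the triangle between Q = 30 and Q = 60: ½·(60 − 30)·(115 − 55) = 900.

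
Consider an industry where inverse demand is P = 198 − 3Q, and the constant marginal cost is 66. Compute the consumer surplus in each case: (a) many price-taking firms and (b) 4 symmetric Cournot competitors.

Perfect competition: P = MC = 66, so 198 − 3Q = 66 and Q = 44.
CS = ½·(198 − 66)·44 = 2904.
In a 4-firm Cournot equilibrium, symmetry and the first-order condition give q = (198 − 66)/(15) = 8.8. So Q = 35.2 and P = 92.4.
CS = ½·(198 − 92.4)·35.2 = 1858.56.

Competition: CS = 2904; Cournot: CS = 1858.56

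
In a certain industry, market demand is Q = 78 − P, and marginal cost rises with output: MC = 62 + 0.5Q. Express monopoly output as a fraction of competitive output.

Q_m/Q_c = 0.6

Inverting demand: P = 78 − Q.
The monopolist equates marginal revenue to marginal cost: 78 − 2Q = 62 + 0.5Q, so Q = 6.4. From demand, P = 71.6.
Under competition P = MC: 78 − Q = 62 + 0.5Q ⇒ Q = 32/3, P = 202/3.
Ratio Q_m/Q_c = 6.4/(32/3) = 0.6.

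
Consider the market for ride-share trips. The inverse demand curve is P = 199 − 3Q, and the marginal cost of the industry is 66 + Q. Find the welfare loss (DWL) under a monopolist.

Competitive equilibrium sets price equal to marginal cost: 199 − 3Q = 66 + Q, so Q = 33.25 and P = 99.25.
Monopoly sets MR = MC: 199 − 6Q = 66 + Q ⇒ Q = 19, P = 199 − 3·19 = 142.
CS = ½·(199 − 99.25)·33.25 = 53067/32; PS = (99.25·33.25 − 66·33.25 − ½·1·33.25²) = 17689/32; TS = 2211.125.
CS = ½·(199 − 142)·19 = 541.5; PS = (142·19 − 66·19 − ½·1·19²) = 1263.5; TS = 1805.
DWL = 2211.125 − 1805 = 406.125.

DWL = 406.125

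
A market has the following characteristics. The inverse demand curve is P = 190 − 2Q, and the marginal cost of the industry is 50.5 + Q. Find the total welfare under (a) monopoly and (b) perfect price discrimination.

A monopolist chooses Q where MR = MC. MR = 190 − 4Q; setting this equal to 50.5 + Q gives Q = 27.9 and P = 134.2.
CS = ½·(190 − 134.2)·27.9 = 778.41; PS = (134.2·27.9 − 50.5·27.9 − ½·1·27.9²) = 1946.025; TS = 2724.435.
A perfectly discriminating monopolist sells every unit with P(Q) ≥ MC(Q), so output equals the competitive quantity Q = 46.5. Each buyer pays their reservation price, so CS = 0 and the firm captures all surplus.
TS = 3243.375 (equal to competitive TS).

Monopoly: TS = 2724.435; Perfect PD: TS = 3243.375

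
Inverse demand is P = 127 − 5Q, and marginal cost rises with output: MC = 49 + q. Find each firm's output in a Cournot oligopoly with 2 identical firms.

Cournot with 2 identical firms: the symmetric best-response condition is 127 − 15q = 49 + q. Each firm produces q = 4.875, total output Q = 9.75, price P = 78.25.

q_i = 4.875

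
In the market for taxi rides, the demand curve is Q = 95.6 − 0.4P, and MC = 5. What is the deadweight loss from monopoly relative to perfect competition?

DWL = 2737.8

Inverting demand: P = 239 − 2.5Q.
Perfect competition: P = MC = 5, so 239 − 2.5Q = 5 and Q = 93.6.
The monopolist equates marginal revenue to marginal cost: 239 − 5Q = 5, so Q = 46.8. From demand, P = 122.
DWL is the triangle between Q = 46.8 and Q = 93.6: ½·(93.6 − 46.8)·(122 − 5) = 2737.8.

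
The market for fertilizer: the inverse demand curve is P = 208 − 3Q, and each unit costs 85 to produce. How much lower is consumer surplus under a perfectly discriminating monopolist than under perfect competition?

Consumer surplus falls by 2521.5

Competitive firms price at marginal cost: P = 85, giving Q = 41.
CS = ½·(208 − 85)·41 = 2521.5.
A perfectly discriminating monopolist sells every unit with P(Q) ≥ MC(Q), so output equals the competitive quantity Q = 41. Each buyer pays their reservation price, so CS = 0 and the firm captures all surplus.
CS = 0.
Change in consumer surplus: 0 − 2521.5 = −2521.5.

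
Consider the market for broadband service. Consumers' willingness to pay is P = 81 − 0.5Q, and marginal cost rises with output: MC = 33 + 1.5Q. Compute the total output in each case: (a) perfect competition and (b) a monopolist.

Competition: Q = 24; Monopoly: Q = 19.2

Under competition P = MC: 81 − 0.5Q = 33 + 1.5Q ⇒ Q = 24, P = 69.
A monopolist chooses Q where MR = MC. MR = 81 − Q; setting this equal to 33 + 1.5Q gives Q = 19.2 and P = 71.4.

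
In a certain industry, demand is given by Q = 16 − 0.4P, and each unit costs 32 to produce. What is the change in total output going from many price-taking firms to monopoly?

Inverting demand: P = 40 − 2.5Q.
Perfect competition: P = MC = 32, so 40 − 2.5Q = 32 and Q = 3.2.
The monopolist equates marginal revenue to marginal cost: 40 − 5Q = 32, so Q = 1.6. From demand, P = 36.
Change in total output: 1.6 − 3.2 = −1.6.

Q falls by 1.6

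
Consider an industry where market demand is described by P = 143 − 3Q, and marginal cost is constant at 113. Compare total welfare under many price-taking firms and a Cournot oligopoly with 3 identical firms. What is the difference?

Under competition P = MC = 113, so Q = (143 − 113)/3 = 10.
CS = ½·(143 − 113)·10 = 150; PS = (113 − 113)·10 = 0; TS = 150.
In a 3-firm Cournot equilibrium, symmetry and the first-order condition give q = (143 − 113)/(12) = 2.5. So Q = 7.5 and P = 120.5.
CS = ½·(143 − 120.5)·7.5 = 84.375; PS = (120.5 − 113)·7.5 = 56.25; TS = 140.625.
Change in total welfare: 140.625 − 150 = −9.375.

TS falls by 9.375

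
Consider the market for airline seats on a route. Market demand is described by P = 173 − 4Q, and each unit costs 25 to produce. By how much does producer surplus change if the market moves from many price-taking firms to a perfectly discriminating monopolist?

PS rises by 2738

Perfect competition: P = MC = 25, so 173 − 4Q = 25 and Q = 37.
PS = (25 − 25)·37 = 0.
A perfectly discriminating monopolist sells every unit with P(Q) ≥ MC(Q), so output equals the competitive quantity Q = 37. Each buyer pays their reservation price, so CS = 0 and the firm captures all surplus.
PS = ½·(173 − 25)·37 = 2738.
Change in producer surplus: 2738 − 0 = 2738.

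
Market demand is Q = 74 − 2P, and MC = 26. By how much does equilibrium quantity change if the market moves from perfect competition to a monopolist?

Inverting demand: P = 37 − 0.5Q.
Perfect competition: P = MC = 26, so 37 − 0.5Q = 26 and Q = 22.
Monopoly sets MR = MC: 37 − Q = 26 ⇒ Q = 11, P = 37 − 0.5·11 = 31.5.
Change in equilibrium quantity: 11 − 22 = −11.

Equilibrium quantity falls by 11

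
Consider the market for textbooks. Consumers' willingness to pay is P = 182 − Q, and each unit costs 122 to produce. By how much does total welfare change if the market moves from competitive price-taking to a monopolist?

TS falls by 450

Competitive firms price at marginal cost: P = 122, giving Q = 60.
CS = ½·(182 − 122)·60 = 1800; PS = (122 − 122)·60 = 0; TS = 1800.
Monopoly sets MR = MC: 182 − 2Q = 122 ⇒ Q = 30, P = 182 − 30 = 152.
CS = ½·(182 − 152)·30 = 450; PS = (152 − 122)·30 = 900; TS = 1350.
Change in total welfare: 1350 − 1800 = −450.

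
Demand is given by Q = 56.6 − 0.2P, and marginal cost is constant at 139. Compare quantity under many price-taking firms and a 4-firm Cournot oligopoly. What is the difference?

Inverting demand: P = 283 − 5Q.
Under competition P = MC = 139, so Q = (283 − 139)/5 = 28.8.
With 4 symmetric Cournot firms, each firm's FOC gives 283 − 25q = 139, so q = 5.76, Q = 4·5.76 = 23.04, and P = 167.8.
Change in quantity: 23.04 − 28.8 = −5.76.

Q falls by 5.76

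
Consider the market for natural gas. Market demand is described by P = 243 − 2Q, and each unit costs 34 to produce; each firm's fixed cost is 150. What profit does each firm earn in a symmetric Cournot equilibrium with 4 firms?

π_i = 723.62

Cournot with 4 identical firms: the symmetric best-response condition is 243 − 10q = 34. Each firm produces q = 20.9, total output Q = 83.6, price P = 75.8.
Each firm's profit = (75.8 − 34)·20.9 − 150 = 723.62.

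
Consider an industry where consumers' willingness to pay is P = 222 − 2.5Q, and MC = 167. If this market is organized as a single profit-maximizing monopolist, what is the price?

P = 194.5

A monopolist chooses Q where MR = MC. MR = 222 − 5Q; setting this equal to 167 gives Q = 11 and P = 194.5.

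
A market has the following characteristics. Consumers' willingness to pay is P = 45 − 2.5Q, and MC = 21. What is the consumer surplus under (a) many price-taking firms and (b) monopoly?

Competitive firms price at marginal cost: P = 21, giving Q = 9.6.
CS = ½·(45 − 21)·9.6 = 115.2.
Monopoly sets MR = MC: 45 − 5Q = 21 ⇒ Q = 4.8, P = 45 − 2.5·4.8 = 33.
CS = ½·(45 − 33)·4.8 = 28.8.

Competition: CS = 115.2; Monopoly: CS = 28.8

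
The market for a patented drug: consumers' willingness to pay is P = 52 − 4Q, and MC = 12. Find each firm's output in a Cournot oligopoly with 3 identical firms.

In a 3-firm Cournot equilibrium, symmetry and the first-order condition give q = (52 − 12)/(16) = 2.5. So Q = 7.5 and P = 22.

q_i = 2.5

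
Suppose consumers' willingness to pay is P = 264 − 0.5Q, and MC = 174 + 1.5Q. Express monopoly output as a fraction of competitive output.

Q_m/Q_c = 0.8

Monopoly sets MR = MC: 264 − Q = 174 + 1.5Q ⇒ Q = 36, P = 264 − 0.5·36 = 246.
Competitive equilibrium sets price equal to marginal cost: 264 − 0.5Q = 174 + 1.5Q, so Q = 45 and P = 241.5.
Ratio Q_m/Q_c = 36/45 = 0.8.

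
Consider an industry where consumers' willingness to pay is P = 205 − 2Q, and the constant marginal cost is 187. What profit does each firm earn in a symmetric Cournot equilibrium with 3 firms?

π_i = 10.125

Cournot with 3 identical firms: the symmetric best-response condition is 205 − 8q = 187. Each firm produces q = 2.25, total output Q = 6.75, price P = 191.5.
Each firm's profit = (191.5 − 187)·2.25 = 10.125.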